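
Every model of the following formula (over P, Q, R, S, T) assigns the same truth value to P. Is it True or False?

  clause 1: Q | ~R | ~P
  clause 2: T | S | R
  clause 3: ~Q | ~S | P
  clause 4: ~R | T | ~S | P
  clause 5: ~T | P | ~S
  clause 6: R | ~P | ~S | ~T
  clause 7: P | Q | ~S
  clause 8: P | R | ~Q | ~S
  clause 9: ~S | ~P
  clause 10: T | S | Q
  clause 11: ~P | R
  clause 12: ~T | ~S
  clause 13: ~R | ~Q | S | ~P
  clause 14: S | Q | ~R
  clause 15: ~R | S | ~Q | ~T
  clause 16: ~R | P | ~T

False

Suppose P = 1.
Unit clause (~S) forces S = 0.
Unit clause (R) forces R = 1.
Unit clause (Q) forces Q = 1.
Now (~Q) is unsatisfied and unit — conflict.
So every satisfying assignment has P = False.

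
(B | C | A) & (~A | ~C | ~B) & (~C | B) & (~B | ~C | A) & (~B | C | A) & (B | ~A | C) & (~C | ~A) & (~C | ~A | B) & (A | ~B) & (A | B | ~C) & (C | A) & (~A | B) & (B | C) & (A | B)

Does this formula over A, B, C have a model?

Branch on C: set C = 0.
Unit clause (A) forces A = 1.
Unit clause (B) forces B = 1.
All clauses are satisfied.
A satisfying assignment: A=1; B=1; C=0.

Yes, satisfiable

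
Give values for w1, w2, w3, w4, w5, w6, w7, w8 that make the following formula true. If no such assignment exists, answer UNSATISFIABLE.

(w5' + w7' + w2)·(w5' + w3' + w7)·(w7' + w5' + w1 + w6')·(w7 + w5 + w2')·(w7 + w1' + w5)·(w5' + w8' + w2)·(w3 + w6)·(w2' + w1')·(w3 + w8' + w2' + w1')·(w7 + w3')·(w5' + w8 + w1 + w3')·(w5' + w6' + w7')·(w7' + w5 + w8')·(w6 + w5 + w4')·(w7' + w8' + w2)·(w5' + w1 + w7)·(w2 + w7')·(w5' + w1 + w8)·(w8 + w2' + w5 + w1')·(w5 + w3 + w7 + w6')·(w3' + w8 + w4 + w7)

w1=0,  w2=1,  w3=0,  w4=0,  w5=0,  w6=1,  w7=1,  w8=0

Try w3 = 0.
The clause (w6) is unit, so w6 = 1.
Try w2 = 1.
The clause (w1') is unit, so w1 = 0.
Try w7 = 1.
The clause (w5') is unit, so w5 = 0.
The clause (w8') is unit, so w8 = 0.
No clause remains; w4 is free.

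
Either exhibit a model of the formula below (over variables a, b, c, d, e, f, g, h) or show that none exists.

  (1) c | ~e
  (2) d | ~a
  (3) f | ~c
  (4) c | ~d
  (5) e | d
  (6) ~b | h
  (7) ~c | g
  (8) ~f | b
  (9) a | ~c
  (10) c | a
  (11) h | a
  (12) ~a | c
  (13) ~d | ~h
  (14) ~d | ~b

Suppose c = 1.
The clause (f) is unit, so f = 1.
The clause (g) is unit, so g = 1.
The clause (b) is unit, so b = 1.
The clause (h) is unit, so h = 1.
The clause (a) is unit, so a = 1.
The clause (d) is unit, so d = 1.
Now (~d) is unsatisfied and unit — conflict.
So c must be the other value — set c = 0.
The clause (~e) is unit, so e = 0.
The clause (~d) is unit, so d = 0.
Now (d) is unsatisfied and unit — conflict.
Either choice for c ends in contradiction.

UNSATISFIABLE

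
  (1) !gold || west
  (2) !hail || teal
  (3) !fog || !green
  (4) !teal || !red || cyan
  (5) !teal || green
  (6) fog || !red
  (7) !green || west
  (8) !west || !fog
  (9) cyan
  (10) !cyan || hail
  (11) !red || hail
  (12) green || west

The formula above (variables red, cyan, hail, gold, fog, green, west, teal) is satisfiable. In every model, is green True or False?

Suppose green = false.
(!teal) alone gives teal = false.
(!hail) alone gives hail = false.
(cyan) alone gives cyan = true.
But (!cyan) is also a unit clause — contradiction.
So every satisfying assignment has green = True.

True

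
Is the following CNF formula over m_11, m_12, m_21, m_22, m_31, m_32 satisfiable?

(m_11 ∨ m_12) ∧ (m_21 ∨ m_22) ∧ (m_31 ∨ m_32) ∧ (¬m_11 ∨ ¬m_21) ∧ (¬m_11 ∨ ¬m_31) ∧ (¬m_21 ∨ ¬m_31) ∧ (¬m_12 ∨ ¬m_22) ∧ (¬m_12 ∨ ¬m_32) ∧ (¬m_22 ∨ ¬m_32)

Branch on m_11: set m_11 = True.
The clause (¬m_21) is unit, so m_21 = False.
The clause (m_22) is unit, so m_22 = True.
The clause (¬m_31) is unit, so m_31 = False.
The clause (m_32) is unit, so m_32 = True.
Now (¬m_32) is unsatisfied and unit — conflict.
So m_11 must be the other value — set m_11 = False.
The clause (m_12) is unit, so m_12 = True.
The clause (¬m_22) is unit, so m_22 = False.
The clause (m_21) is unit, so m_21 = True.
The clause (¬m_31) is unit, so m_31 = False.
The clause (m_32) is unit, so m_32 = True.
Now (¬m_32) is unsatisfied and unit — conflict.
Both values of m_11 lead to a conflict.
No assignment satisfies every clause.

Unsatisfiable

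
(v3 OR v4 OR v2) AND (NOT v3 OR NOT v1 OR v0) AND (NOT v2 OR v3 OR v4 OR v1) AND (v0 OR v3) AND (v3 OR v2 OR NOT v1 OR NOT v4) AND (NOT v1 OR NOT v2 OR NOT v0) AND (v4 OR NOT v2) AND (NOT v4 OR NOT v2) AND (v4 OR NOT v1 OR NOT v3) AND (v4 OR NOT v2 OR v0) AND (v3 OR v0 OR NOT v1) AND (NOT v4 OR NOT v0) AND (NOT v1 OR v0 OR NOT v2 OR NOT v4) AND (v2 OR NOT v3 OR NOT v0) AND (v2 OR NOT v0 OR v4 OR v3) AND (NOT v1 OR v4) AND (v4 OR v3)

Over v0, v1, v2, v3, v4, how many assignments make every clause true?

There are 2^5 = 32 truth assignments over (v0, v1, v2, v3, v4).
Split on v0. With v0 = true, the clauses containing v0 are satisfied and NOT v0 drops from the rest; 0 of the 2^4 = 16 assignments to the other variables satisfy what remains.
With v0 = false, by the same count on the reduced clause set, 2 assignments work.
(One model: v0=F, v1=F, v2=F, v3=T, v4=F.)
Total: 0 + 2 = 2.

2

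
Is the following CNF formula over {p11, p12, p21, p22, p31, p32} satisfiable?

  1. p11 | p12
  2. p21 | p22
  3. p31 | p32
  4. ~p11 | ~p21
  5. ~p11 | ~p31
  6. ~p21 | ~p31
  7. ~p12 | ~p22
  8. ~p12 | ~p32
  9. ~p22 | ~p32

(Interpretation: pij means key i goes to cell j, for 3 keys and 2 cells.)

No, unsatisfiable

Suppose p11 = 1.
From the singleton clause (~p21), p21 = 0.
From the singleton clause (p22), p22 = 1.
From the singleton clause (~p31), p31 = 0.
From the singleton clause (p32), p32 = 1.
But (~p32) is also a unit clause — contradiction.
So p11 must be the other value — set p11 = 0.
From the singleton clause (p12), p12 = 1.
From the singleton clause (~p22), p22 = 0.
From the singleton clause (p21), p21 = 1.
From the singleton clause (~p31), p31 = 0.
From the singleton clause (p32), p32 = 1.
But (~p32) is also a unit clause — contradiction.
Neither p11 = 1 nor p11 = 0 works.
No assignment satisfies every clause.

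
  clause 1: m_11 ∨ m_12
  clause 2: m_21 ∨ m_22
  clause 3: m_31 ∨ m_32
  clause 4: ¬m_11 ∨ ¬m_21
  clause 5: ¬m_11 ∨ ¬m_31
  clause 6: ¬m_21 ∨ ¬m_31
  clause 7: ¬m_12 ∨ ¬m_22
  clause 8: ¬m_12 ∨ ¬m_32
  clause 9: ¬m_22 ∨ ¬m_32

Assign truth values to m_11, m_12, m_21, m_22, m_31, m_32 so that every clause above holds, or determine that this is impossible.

Try m_11 = True.
The clause (¬m_21) is unit, so m_21 = False.
The clause (m_22) is unit, so m_22 = True.
The clause (¬m_31) is unit, so m_31 = False.
The clause (m_32) is unit, so m_32 = True.
That conflicts with the unit clause (¬m_32).
Backtrack on m_11: now try m_11 = False.
The clause (m_12) is unit, so m_12 = True.
The clause (¬m_22) is unit, so m_22 = False.
The clause (m_21) is unit, so m_21 = True.
The clause (¬m_31) is unit, so m_31 = False.
The clause (m_32) is unit, so m_32 = True.
That conflicts with the unit clause (¬m_32).
Either choice for m_11 ends in contradiction.

UNSATISFIABLE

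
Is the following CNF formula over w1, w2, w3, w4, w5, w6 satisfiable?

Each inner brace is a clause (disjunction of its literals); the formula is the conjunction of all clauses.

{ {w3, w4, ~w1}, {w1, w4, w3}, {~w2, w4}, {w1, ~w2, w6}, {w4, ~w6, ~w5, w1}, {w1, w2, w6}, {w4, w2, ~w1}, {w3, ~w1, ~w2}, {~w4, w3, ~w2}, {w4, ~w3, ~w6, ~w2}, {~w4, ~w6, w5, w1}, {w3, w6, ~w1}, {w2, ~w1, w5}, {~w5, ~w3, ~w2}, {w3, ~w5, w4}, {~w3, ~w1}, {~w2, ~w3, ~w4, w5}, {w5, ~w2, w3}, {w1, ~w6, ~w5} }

Yes

Branch on w2: set w2 = 0.
Branch on w1: set w1 = 1.
(w4) alone gives w4 = 1.
(w5) alone gives w5 = 1.
(~w3) alone gives w3 = 0.
(w6) alone gives w6 = 1.
All clauses are satisfied.
A satisfying assignment: w1 ↦ 1,  w2 ↦ 0,  w3 ↦ 0,  w4 ↦ 1,  w5 ↦ 1,  w6 ↦ 1.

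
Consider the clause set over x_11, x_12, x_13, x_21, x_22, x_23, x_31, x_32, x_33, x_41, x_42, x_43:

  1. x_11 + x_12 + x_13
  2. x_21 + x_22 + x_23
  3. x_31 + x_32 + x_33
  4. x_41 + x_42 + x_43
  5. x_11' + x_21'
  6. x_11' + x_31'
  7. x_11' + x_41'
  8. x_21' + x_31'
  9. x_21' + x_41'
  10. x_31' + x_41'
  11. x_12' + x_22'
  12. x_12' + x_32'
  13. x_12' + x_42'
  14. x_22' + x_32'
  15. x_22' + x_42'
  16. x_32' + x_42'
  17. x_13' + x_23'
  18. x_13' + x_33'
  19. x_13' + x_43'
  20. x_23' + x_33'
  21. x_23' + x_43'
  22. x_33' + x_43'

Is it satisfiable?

Suppose x_11 = 0.
Suppose x_12 = 1.
The clause (x_22') is unit, so x_22 = 0.
The clause (x_32') is unit, so x_32 = 0.
The clause (x_42') is unit, so x_42 = 0.
Suppose x_21 = 1.
The clause (x_31') is unit, so x_31 = 0.
The clause (x_33) is unit, so x_33 = 1.
The clause (x_41') is unit, so x_41 = 0.
The clause (x_43) is unit, so x_43 = 1.
That conflicts with the unit clause (x_43').
Backtrack on x_21: now try x_21 = 0.
The clause (x_23) is unit, so x_23 = 1.
The clause (x_13') is unit, so x_13 = 0.
The clause (x_33') is unit, so x_33 = 0.
The clause (x_31) is unit, so x_31 = 1.
The clause (x_41') is unit, so x_41 = 0.
The clause (x_43) is unit, so x_43 = 1.
That conflicts with the unit clause (x_43').
Both values of x_21 lead to a conflict.
Backtrack on x_12: now try x_12 = 0.
The clause (x_13) is unit, so x_13 = 1.
The clause (x_23') is unit, so x_23 = 0.
The clause (x_33') is unit, so x_33 = 0.
The clause (x_43') is unit, so x_43 = 0.
Suppose x_21 = 1.
The clause (x_31') is unit, so x_31 = 0.
The clause (x_32) is unit, so x_32 = 1.
The clause (x_41') is unit, so x_41 = 0.
The clause (x_42) is unit, so x_42 = 1.
That conflicts with the unit clause (x_42').
Backtrack on x_21: now try x_21 = 0.
The clause (x_22) is unit, so x_22 = 1.
The clause (x_32') is unit, so x_32 = 0.
The clause (x_31) is unit, so x_31 = 1.
The clause (x_41') is unit, so x_41 = 0.
The clause (x_42) is unit, so x_42 = 1.
That conflicts with the unit clause (x_42').
Both values of x_21 lead to a conflict.
Both values of x_12 lead to a conflict.
Backtrack on x_11: now try x_11 = 1.
The clause (x_21') is unit, so x_21 = 0.
The clause (x_31') is unit, so x_31 = 0.
The clause (x_41') is unit, so x_41 = 0.
Suppose x_22 = 1.
The clause (x_12') is unit, so x_12 = 0.
The clause (x_32') is unit, so x_32 = 0.
The clause (x_33) is unit, so x_33 = 1.
The clause (x_42') is unit, so x_42 = 0.
The clause (x_43) is unit, so x_43 = 1.
That conflicts with the unit clause (x_43').
Backtrack on x_22: now try x_22 = 0.
The clause (x_23) is unit, so x_23 = 1.
The clause (x_13') is unit, so x_13 = 0.
The clause (x_33') is unit, so x_33 = 0.
The clause (x_32) is unit, so x_32 = 1.
The clause (x_12') is unit, so x_12 = 0.
The clause (x_42') is unit, so x_42 = 0.
The clause (x_43) is unit, so x_43 = 1.
That conflicts with the unit clause (x_43').
Both values of x_22 lead to a conflict.
Both values of x_11 lead to a conflict.
No assignment satisfies every clause.

Unsatisfiable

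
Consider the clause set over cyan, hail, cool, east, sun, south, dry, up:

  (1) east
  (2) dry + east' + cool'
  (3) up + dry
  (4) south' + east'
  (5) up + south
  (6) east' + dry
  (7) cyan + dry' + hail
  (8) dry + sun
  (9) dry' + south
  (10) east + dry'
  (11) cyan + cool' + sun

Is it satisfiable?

No

From the singleton clause (east), east = 1.
From the singleton clause (south'), south = 0.
From the singleton clause (up), up = 1.
From the singleton clause (dry), dry = 1.
Now (dry') is unsatisfied and unit — conflict.
No assignment satisfies every clause.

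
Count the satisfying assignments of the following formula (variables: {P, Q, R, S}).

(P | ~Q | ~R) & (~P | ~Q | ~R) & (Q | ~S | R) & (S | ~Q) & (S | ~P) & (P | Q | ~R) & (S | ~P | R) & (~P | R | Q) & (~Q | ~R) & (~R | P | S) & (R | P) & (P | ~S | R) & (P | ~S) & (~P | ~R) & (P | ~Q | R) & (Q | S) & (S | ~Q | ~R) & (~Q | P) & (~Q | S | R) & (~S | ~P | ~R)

There are 2^4 = 16 truth assignments over (P, Q, R, S).
Check each against the 20 clauses (columns in the order P, Q, R, S):
  F F F F  ✗ fails (R | P)
  F F F T  ✗ fails (Q | ~S | R)
  F F T F  ✗ fails (P | Q | ~R)
  F F T T  ✗ fails (P | Q | ~R)
  F T F F  ✗ fails (S | ~Q)
  F T F T  ✗ fails (R | P)
  F T T F  ✗ fails (P | ~Q | ~R)
  F T T T  ✗ fails (P | ~Q | ~R)
  T F F F  ✗ fails (S | ~P)
  T F F T  ✗ fails (Q | ~S | R)
  T F T F  ✗ fails (S | ~P)
  T F T T  ✗ fails (~P | ~R)
  T T F F  ✗ fails (S | ~Q)
  T T F T  ✓ satisfies all
  T T T F  ✗ fails (~P | ~Q | ~R)
  T T T T  ✗ fails (~P | ~Q | ~R)
1 of the 16 rows is a model.

1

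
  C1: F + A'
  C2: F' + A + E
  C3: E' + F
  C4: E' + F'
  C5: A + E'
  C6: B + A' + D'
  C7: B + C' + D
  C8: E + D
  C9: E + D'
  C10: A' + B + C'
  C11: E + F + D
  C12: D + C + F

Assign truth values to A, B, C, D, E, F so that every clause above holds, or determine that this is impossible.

UNSATISFIABLE

Case F = 1:
Unit clause (E') forces E = 0.
Unit clause (A) forces A = 1.
Unit clause (D) forces D = 1.
That conflicts with the unit clause (D').
Backtrack on F: now try F = 0.
Unit clause (A') forces A = 0.
Unit clause (E') forces E = 0.
Unit clause (D) forces D = 1.
That conflicts with the unit clause (D').
Both values of F lead to a conflict.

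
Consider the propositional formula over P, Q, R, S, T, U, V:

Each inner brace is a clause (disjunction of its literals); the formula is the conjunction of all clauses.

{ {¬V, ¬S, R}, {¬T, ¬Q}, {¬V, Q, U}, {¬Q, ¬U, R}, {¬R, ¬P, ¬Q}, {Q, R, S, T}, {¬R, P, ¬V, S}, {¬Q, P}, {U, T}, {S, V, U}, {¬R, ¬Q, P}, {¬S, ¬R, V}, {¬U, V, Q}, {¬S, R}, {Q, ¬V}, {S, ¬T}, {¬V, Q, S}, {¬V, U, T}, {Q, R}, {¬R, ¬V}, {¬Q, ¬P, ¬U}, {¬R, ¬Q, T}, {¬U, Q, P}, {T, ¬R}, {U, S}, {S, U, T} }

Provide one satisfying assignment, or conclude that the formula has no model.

Branch on T: set T = False.
From the singleton clause (U), U = True.
From the singleton clause (¬R), R = False.
From the singleton clause (¬Q), Q = False.
That conflicts with the unit clause (Q).
Backtrack on T: now try T = True.
From the singleton clause (¬Q), Q = False.
From the singleton clause (¬V), V = False.
From the singleton clause (¬U), U = False.
From the singleton clause (S), S = True.
From the singleton clause (¬R), R = False.
That conflicts with the unit clause (R).
Either choice for T ends in contradiction.

UNSATISFIABLE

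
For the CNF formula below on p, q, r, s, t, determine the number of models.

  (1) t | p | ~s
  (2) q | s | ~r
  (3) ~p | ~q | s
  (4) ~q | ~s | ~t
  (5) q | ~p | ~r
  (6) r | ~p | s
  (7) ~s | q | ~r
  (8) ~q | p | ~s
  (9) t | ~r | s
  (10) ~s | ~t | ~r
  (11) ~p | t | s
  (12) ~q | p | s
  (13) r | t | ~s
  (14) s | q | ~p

5

There are 2^5 = 32 truth assignments over (p, q, r, s, t).
Split on s. With s = 1, the clauses containing s are satisfied and ~s drops from the rest; 3 of the 2^4 = 16 assignments to the other variables satisfy what remains.
With s = 0, by the same count on the reduced clause set, 2 assignments work.
Total: 3 + 2 = 5.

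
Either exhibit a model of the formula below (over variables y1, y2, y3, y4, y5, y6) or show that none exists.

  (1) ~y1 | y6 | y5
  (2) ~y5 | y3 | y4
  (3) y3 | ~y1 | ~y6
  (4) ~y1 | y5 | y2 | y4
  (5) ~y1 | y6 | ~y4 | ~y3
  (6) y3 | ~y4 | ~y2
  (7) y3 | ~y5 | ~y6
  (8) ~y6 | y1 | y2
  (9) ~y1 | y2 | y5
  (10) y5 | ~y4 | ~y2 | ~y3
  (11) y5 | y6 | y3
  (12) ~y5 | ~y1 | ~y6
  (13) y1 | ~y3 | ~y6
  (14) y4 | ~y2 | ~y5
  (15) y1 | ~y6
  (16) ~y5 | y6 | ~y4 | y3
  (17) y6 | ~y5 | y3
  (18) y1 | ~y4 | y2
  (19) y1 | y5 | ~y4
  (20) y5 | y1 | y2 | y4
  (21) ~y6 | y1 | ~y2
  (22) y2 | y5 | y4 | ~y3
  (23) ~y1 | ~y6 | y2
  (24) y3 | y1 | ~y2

Branch on y1: set y1 = 0.
The clause (~y6) is unit, so y6 = 0.
Branch on y5: set y5 = 1.
The clause (y3) is unit, so y3 = 1.
Branch on y4: set y4 = 0.
The clause (~y2) is unit, so y2 = 0.
This assignment satisfies each clause.

y1: 0,  y2: 0,  y3: 1,  y4: 0,  y5: 1,  y6: 0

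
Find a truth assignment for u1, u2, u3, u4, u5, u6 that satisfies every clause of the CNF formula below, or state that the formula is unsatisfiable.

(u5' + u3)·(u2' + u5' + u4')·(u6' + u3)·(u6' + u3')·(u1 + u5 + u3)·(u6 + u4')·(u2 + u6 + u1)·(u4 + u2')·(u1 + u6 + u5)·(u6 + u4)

UNSATISFIABLE

Branch on u5: set u5 = 0.
Branch on u6: set u6 = 0.
Unit clause (u4') forces u4 = 0.
That conflicts with the unit clause (u4).
Backtrack on u6: now try u6 = 1.
Unit clause (u3) forces u3 = 1.
That conflicts with the unit clause (u3').
Either choice for u6 ends in contradiction.
Backtrack on u5: now try u5 = 1.
Unit clause (u3) forces u3 = 1.
Unit clause (u6') forces u6 = 0.
Unit clause (u4') forces u4 = 0.
That conflicts with the unit clause (u4).
Either choice for u5 ends in contradiction.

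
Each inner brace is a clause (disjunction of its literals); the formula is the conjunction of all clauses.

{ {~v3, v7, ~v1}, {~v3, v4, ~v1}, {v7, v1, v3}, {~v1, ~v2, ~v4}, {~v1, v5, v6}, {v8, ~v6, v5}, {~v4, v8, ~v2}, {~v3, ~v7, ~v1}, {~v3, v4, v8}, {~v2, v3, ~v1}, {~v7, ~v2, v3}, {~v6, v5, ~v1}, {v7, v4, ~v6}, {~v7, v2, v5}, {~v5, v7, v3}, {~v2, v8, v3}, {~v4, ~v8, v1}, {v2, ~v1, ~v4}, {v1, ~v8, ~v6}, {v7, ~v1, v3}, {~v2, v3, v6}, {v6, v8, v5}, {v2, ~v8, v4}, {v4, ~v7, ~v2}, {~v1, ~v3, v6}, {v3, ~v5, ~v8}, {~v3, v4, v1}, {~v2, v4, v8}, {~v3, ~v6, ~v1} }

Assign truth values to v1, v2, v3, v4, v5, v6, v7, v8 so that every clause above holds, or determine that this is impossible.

Case v3 = 0:
Case v7 = 1:
(~v2) alone gives v2 = 0.
(v5) alone gives v5 = 1.
(~v8) alone gives v8 = 0.
Case v1 = 1:
(~v4) alone gives v4 = 0.
All clauses hold; v6 can take either value.

v1 ↦ 1,  v2 ↦ 0,  v3 ↦ 0,  v4 ↦ 0,  v5 ↦ 1,  v6 ↦ 0,  v7 ↦ 1,  v8 ↦ 0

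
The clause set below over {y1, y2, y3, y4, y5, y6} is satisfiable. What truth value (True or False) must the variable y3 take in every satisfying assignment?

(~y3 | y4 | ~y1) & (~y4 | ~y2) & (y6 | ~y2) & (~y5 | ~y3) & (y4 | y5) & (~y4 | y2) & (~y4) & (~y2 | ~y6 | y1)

False

Suppose y3 = 1.
From the singleton clause (~y5), y5 = 0.
From the singleton clause (y4), y4 = 1.
Now (~y4) is unsatisfied and unit — conflict.
So every satisfying assignment has y3 = False.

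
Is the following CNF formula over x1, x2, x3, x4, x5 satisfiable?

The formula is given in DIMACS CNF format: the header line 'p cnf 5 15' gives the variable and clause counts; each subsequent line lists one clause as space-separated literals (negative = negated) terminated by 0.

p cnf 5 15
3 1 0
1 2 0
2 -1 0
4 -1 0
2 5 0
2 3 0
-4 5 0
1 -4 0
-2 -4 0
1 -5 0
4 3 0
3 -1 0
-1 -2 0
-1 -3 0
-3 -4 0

Yes, satisfiable

Suppose x3 = True.
Unit clause (¬x1) forces x1 = False.
Unit clause (x2) forces x2 = True.
Unit clause (¬x4) forces x4 = False.
Unit clause (¬x5) forces x5 = False.
All clauses are satisfied.
A satisfying assignment: x1=False; x2=True; x3=True; x4=False; x5=False.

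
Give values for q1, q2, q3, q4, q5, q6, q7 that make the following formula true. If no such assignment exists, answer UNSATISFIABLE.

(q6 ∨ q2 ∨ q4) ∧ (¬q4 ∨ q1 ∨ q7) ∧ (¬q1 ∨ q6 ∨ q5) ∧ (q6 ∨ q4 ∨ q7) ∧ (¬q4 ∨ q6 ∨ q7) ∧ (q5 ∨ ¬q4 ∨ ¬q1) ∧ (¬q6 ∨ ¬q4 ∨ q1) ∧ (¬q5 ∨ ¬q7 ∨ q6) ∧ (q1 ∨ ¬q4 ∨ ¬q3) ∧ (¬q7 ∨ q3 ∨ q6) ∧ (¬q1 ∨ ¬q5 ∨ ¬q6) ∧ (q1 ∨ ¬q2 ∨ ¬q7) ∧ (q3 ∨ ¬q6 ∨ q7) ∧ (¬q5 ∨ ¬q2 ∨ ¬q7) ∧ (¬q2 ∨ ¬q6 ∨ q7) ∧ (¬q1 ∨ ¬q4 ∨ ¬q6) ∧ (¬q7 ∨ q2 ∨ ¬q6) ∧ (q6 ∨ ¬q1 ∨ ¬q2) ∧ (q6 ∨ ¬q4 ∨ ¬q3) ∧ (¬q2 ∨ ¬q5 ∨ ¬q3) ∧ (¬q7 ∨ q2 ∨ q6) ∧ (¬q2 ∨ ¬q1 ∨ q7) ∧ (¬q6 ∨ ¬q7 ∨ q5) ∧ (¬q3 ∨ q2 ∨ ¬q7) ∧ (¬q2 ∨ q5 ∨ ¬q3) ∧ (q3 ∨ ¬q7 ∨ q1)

q1: False, q2: False, q3: True, q4: False, q5: True, q6: True, q7: False

Case q6 = True:
Case q4 = False:
Case q1 = False:
Case q2 = False:
(¬q7) alone gives q7 = False.
(q3) alone gives q3 = True.
No clause remains; q5 is free.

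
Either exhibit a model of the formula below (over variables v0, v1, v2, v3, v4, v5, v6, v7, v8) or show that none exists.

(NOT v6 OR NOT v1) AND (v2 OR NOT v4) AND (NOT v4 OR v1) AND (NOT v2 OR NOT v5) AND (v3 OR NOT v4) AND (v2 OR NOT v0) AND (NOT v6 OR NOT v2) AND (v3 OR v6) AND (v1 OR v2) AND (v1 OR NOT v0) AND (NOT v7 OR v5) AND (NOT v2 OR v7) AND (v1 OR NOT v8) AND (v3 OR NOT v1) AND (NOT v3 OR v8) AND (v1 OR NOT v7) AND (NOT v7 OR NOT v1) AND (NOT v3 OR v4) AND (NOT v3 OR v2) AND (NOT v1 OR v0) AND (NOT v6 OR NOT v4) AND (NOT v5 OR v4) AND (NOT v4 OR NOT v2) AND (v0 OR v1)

UNSATISFIABLE

Try v6 = false.
(v3) alone gives v3 = true.
(v8) alone gives v8 = true.
(v1) alone gives v1 = true.
(NOT v7) alone gives v7 = false.
(NOT v2) alone gives v2 = false.
Now (v2) is unsatisfied and unit — conflict.
Backtrack on v6: now try v6 = true.
(NOT v1) alone gives v1 = false.
(NOT v4) alone gives v4 = false.
(NOT v2) alone gives v2 = false.
Now (v2) is unsatisfied and unit — conflict.
Either choice for v6 ends in contradiction.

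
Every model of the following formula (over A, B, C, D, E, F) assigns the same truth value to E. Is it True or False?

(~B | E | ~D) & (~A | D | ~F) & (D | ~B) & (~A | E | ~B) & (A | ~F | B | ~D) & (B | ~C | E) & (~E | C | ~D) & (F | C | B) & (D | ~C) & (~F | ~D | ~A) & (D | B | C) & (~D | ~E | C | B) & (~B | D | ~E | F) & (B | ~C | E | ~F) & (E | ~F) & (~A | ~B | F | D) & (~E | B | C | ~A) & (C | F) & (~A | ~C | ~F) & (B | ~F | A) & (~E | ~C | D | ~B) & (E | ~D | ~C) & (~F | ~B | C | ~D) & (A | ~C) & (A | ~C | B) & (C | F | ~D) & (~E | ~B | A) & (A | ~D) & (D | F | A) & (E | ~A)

Suppose E = 0.
Unit clause (~F) forces F = 0.
Unit clause (C) forces C = 1.
Unit clause (B) forces B = 1.
Unit clause (~D) forces D = 0.
But (D) is also a unit clause — contradiction.
So every satisfying assignment has E = True.

True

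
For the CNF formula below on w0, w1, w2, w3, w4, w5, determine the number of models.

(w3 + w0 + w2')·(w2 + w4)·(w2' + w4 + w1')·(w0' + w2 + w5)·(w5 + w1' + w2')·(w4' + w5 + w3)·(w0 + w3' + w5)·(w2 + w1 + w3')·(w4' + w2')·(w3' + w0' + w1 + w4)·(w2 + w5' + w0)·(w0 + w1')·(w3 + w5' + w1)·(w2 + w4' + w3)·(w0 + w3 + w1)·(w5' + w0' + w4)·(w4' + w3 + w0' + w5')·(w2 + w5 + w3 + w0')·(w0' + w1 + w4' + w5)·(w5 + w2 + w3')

There are 2^6 = 64 truth assignments over (w0, w1, w2, w3, w4, w5).
Split on w5. With w5 = 1, the clauses containing w5 are satisfied and w5' drops from the rest; 2 of the 2^5 = 32 assignments to the other variables satisfy what remains.
With w5 = 0, by the same count on the reduced clause set, 1 assignment works.
Total: 2 + 1 = 3.

3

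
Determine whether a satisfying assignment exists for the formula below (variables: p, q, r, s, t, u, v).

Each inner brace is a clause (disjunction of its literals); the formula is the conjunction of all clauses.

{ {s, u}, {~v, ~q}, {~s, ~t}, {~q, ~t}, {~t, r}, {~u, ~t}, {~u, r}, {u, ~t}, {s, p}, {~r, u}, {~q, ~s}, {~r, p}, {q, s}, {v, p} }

Case s = 0:
From the singleton clause (u), u = 1.
From the singleton clause (~t), t = 0.
From the singleton clause (r), r = 1.
From the singleton clause (p), p = 1.
From the singleton clause (q), q = 1.
From the singleton clause (~v), v = 0.
Every clause now holds.
A satisfying assignment: p ↦ 1,  q ↦ 1,  r ↦ 1,  s ↦ 0,  t ↦ 0,  u ↦ 1,  v ↦ 0.

Yes, satisfiable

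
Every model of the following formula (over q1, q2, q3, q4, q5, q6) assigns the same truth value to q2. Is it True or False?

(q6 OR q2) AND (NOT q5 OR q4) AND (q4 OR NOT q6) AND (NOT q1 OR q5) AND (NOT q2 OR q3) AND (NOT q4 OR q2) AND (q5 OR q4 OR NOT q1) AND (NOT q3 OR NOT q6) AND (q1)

True

Suppose q2 = false.
Unit clause (q6) forces q6 = true.
Unit clause (q4) forces q4 = true.
But (NOT q4) is also a unit clause — contradiction.
So every satisfying assignment has q2 = True.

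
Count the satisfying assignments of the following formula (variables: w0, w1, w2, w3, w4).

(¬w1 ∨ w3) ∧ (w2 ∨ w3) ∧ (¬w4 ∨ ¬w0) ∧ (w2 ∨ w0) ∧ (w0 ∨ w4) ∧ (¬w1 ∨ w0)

There are 2^5 = 32 truth assignments over (w0, w1, w2, w3, w4).
Split on w2. With w2 = True, the clauses containing w2 are satisfied and ¬w2 drops from the rest; 5 of the 2^4 = 16 assignments to the other variables satisfy what remains.
With w2 = False, by the same count on the reduced clause set, 2 assignments work.
(One model: w0=F, w1=F, w2=T, w3=F, w4=T.)
Total: 5 + 2 = 7.

7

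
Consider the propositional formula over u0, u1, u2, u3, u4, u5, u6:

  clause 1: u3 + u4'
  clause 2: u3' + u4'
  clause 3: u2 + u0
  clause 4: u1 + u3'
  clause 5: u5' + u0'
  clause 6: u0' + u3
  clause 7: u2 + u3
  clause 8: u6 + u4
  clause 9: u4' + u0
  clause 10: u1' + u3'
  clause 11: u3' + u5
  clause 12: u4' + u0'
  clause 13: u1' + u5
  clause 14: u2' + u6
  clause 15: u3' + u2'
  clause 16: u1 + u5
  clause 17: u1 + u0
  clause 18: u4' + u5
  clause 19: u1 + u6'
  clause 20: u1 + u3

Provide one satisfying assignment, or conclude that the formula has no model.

u0 ↦ 0, u1 ↦ 1, u2 ↦ 1, u3 ↦ 0, u4 ↦ 0, u5 ↦ 1, u6 ↦ 1

Try u3 = 0.
Unit clause (u4') forces u4 = 0.
Unit clause (u0') forces u0 = 0.
Unit clause (u2) forces u2 = 1.
Unit clause (u6) forces u6 = 1.
Unit clause (u1) forces u1 = 1.
Unit clause (u5) forces u5 = 1.
Every clause now holds.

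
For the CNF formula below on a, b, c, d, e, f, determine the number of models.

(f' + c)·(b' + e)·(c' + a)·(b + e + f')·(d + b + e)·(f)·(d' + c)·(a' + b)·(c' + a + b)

There are 2^6 = 64 truth assignments over (a, b, c, d, e, f).
Split on b. With b = 1, the clauses containing b are satisfied and b' drops from the rest; 2 of the 2^5 = 32 assignments to the other variables satisfy what remains.
With b = 0, by the same count on the reduced clause set, 0 assignments work.
(One model: a=T, b=T, c=T, d=F, e=T, f=T.)
Total: 2 + 0 = 2.

2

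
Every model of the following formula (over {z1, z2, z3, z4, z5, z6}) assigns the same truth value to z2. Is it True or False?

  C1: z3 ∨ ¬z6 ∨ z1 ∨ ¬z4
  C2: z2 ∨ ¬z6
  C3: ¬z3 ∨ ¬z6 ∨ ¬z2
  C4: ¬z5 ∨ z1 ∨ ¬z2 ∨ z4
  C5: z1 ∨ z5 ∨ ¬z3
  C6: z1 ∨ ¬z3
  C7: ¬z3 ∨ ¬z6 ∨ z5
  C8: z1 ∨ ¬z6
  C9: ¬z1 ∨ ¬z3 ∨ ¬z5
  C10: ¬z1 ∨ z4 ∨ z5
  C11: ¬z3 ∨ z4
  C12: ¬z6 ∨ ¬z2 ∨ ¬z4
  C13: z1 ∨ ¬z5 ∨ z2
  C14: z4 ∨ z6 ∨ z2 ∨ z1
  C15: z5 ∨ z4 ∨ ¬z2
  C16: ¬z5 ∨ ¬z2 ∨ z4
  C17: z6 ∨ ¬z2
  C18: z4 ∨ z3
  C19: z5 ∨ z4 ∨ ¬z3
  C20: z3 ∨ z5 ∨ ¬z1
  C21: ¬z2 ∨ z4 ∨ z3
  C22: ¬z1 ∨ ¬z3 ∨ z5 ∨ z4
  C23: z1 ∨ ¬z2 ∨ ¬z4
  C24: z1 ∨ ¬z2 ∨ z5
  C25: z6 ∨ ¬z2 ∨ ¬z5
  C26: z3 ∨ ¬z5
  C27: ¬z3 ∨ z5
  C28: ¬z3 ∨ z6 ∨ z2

False

Suppose z2 = True.
(z6) alone gives z6 = True.
(¬z3) alone gives z3 = False.
(z1) alone gives z1 = True.
(¬z4) alone gives z4 = False.
That conflicts with the unit clause (z4).
So every satisfying assignment has z2 = False.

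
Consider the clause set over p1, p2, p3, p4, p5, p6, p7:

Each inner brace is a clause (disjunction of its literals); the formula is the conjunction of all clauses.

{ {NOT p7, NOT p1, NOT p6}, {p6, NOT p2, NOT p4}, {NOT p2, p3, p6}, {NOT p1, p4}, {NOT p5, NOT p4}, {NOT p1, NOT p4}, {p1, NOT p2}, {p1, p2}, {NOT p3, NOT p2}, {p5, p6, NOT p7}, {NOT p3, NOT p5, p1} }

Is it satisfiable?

Case p1 = false:
(NOT p2) alone gives p2 = false.
Now (p2) is unsatisfied and unit — conflict.
So p1 must be the other value — set p1 = true.
(p4) alone gives p4 = true.
Now (NOT p4) is unsatisfied and unit — conflict.
Both values of p1 lead to a conflict.
No assignment satisfies every clause.

No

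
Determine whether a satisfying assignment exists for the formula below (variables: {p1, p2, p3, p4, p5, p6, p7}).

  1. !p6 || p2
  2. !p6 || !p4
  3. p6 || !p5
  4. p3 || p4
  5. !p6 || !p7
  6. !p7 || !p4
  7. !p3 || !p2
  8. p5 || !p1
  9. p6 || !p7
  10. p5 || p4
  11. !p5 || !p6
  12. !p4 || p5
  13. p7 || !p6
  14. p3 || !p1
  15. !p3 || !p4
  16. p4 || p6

Suppose p6 = false.
From the singleton clause (!p5), p5 = false.
From the singleton clause (!p1), p1 = false.
From the singleton clause (!p7), p7 = false.
From the singleton clause (p4), p4 = true.
But (!p4) is also a unit clause — contradiction.
So p6 must be the other value — set p6 = true.
From the singleton clause (p2), p2 = true.
From the singleton clause (!p4), p4 = false.
From the singleton clause (p3), p3 = true.
But (!p3) is also a unit clause — contradiction.
Either choice for p6 ends in contradiction.
No assignment satisfies every clause.

No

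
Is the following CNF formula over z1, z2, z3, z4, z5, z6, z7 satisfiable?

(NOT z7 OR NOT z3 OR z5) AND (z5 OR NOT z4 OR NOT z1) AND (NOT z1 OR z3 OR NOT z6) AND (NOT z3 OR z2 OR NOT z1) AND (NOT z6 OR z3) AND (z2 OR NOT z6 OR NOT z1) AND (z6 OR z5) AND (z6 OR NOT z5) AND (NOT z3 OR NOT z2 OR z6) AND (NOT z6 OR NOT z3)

No

Suppose z6 = false.
From the singleton clause (z5), z5 = true.
That conflicts with the unit clause (NOT z5).
Backtrack on z6: now try z6 = true.
From the singleton clause (z3), z3 = true.
That conflicts with the unit clause (NOT z3).
Either choice for z6 ends in contradiction.
No assignment satisfies every clause.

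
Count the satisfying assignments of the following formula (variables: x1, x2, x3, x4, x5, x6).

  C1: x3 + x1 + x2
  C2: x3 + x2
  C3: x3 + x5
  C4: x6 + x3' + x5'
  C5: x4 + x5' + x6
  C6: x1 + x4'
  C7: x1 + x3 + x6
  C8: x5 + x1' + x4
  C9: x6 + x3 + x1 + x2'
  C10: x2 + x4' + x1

18

There are 2^6 = 64 truth assignments over (x1, x2, x3, x4, x5, x6).
Split on x4. With x4 = 1, the clauses containing x4 are satisfied and x4' drops from the rest; 8 of the 2^5 = 32 assignments to the other variables satisfy what remains.
With x4 = 0, by the same count on the reduced clause set, 10 assignments work.
(One model: x1=F, x2=F, x3=T, x4=F, x5=F, x6=F.)
Total: 8 + 10 = 18.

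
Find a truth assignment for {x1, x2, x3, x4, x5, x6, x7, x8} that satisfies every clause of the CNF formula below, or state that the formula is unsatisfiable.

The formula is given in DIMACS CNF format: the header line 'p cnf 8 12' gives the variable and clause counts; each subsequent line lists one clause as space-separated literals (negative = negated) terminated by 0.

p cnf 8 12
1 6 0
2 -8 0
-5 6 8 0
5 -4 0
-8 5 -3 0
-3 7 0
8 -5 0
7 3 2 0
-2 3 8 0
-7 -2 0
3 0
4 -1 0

x1: False, x2: False, x3: True, x4: False, x5: False, x6: True, x7: True, x8: False

Unit clause (x3) forces x3 = True.
Unit clause (x7) forces x7 = True.
Unit clause (¬x2) forces x2 = False.
Unit clause (¬x8) forces x8 = False.
Unit clause (¬x5) forces x5 = False.
Unit clause (¬x4) forces x4 = False.
Unit clause (¬x1) forces x1 = False.
Unit clause (x6) forces x6 = True.
Every clause now holds.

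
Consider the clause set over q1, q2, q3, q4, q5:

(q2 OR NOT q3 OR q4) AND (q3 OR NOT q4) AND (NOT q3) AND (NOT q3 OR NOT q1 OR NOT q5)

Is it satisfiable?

Yes

Unit clause (NOT q3) forces q3 = false.
Unit clause (NOT q4) forces q4 = false.
All clauses hold; q1, q2, q5 can take either value.
A satisfying assignment: q1=true, q2=false, q3=false, q4=false, q5=true.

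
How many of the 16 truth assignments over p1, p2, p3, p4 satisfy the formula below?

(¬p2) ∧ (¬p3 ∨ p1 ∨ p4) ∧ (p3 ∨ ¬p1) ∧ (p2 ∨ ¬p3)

There are 2^4 = 16 truth assignments over (p1, p2, p3, p4).
Split on p2. With p2 = True, the clauses containing p2 are satisfied and ¬p2 drops from the rest; 0 of the 2^3 = 8 assignments to the other variables satisfy what remains.
With p2 = False, by the same count on the reduced clause set, 2 assignments work.
(One model: p1=F, p2=F, p3=F, p4=F.)
Total: 0 + 2 = 2.

2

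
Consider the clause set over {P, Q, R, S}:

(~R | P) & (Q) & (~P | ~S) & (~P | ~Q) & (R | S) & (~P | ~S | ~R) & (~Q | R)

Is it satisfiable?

The clause (Q) is unit, so Q = 1.
The clause (~P) is unit, so P = 0.
The clause (~R) is unit, so R = 0.
That conflicts with the unit clause (R).
No assignment satisfies every clause.

No, unsatisfiable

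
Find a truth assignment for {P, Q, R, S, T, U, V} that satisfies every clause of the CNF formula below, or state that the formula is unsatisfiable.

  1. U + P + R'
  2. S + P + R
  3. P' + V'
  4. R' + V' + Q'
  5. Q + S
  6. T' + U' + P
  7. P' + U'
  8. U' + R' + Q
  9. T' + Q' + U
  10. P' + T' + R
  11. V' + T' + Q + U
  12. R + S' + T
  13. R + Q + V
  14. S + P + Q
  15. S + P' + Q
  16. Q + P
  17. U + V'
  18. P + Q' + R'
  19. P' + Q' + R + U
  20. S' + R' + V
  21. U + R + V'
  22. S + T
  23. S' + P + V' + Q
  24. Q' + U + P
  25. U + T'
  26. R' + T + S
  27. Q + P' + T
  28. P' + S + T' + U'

UNSATISFIABLE

Suppose P = 0.
(Q) alone gives Q = 1.
(R') alone gives R = 0.
(S) alone gives S = 1.
(T) alone gives T = 1.
(U') alone gives U = 0.
Now (U) is unsatisfied and unit — conflict.
That branch fails; take P = 1 instead.
(V') alone gives V = 0.
(U') alone gives U = 0.
(T') alone gives T = 0.
(S) alone gives S = 1.
(R) alone gives R = 1.
Now (R') is unsatisfied and unit — conflict.
Either choice for P ends in contradiction.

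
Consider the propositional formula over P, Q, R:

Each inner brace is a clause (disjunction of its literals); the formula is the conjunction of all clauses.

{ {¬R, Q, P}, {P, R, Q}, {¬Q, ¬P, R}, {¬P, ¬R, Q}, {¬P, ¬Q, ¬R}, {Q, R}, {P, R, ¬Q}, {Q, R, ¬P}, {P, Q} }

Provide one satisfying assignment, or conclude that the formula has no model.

Try Q = True.
Try P = False.
(R) alone gives R = True.
This assignment satisfies each clause.

P ↦ False; Q ↦ True; R ↦ True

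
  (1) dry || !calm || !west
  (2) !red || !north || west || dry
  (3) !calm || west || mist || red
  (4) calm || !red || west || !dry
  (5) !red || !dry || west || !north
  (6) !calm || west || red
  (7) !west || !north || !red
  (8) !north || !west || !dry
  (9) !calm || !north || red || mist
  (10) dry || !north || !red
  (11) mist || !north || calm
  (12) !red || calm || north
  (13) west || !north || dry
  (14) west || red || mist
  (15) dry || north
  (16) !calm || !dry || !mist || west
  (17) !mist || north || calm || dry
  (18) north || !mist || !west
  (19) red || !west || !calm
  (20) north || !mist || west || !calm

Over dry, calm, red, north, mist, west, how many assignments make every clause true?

There are 2^6 = 64 truth assignments over (dry, calm, red, north, mist, west).
Split on calm. With calm = true, the clauses containing calm are satisfied and !calm drops from the rest; 2 of the 2^5 = 32 assignments to the other variables satisfy what remains.
With calm = false, by the same count on the reduced clause set, 4 assignments work.
(One model: dry=F, calm=F, red=F, north=T, mist=T, west=T.)
Total: 2 + 4 = 6.

6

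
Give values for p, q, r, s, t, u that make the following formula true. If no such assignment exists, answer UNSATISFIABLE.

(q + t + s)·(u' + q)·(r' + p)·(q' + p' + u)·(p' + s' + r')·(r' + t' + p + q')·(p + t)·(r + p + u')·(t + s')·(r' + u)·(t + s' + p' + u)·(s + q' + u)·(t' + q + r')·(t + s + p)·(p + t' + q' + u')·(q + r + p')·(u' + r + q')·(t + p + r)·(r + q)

Case u = 1:
From the singleton clause (q), q = 1.
From the singleton clause (r), r = 1.
From the singleton clause (p), p = 1.
From the singleton clause (s'), s = 0.
Every clause is now satisfied; t is unconstrained.

p ↦ 1; q ↦ 1; r ↦ 1; s ↦ 0; t ↦ 1; u ↦ 1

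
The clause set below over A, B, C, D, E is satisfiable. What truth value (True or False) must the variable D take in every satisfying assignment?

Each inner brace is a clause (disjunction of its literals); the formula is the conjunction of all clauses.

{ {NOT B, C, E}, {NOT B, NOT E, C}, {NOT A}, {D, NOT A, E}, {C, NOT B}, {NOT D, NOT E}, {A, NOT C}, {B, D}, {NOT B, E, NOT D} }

True

Suppose D = false.
Unit clause (NOT A) forces A = false.
Unit clause (NOT C) forces C = false.
Unit clause (NOT B) forces B = false.
Now (B) is unsatisfied and unit — conflict.
So every satisfying assignment has D = True.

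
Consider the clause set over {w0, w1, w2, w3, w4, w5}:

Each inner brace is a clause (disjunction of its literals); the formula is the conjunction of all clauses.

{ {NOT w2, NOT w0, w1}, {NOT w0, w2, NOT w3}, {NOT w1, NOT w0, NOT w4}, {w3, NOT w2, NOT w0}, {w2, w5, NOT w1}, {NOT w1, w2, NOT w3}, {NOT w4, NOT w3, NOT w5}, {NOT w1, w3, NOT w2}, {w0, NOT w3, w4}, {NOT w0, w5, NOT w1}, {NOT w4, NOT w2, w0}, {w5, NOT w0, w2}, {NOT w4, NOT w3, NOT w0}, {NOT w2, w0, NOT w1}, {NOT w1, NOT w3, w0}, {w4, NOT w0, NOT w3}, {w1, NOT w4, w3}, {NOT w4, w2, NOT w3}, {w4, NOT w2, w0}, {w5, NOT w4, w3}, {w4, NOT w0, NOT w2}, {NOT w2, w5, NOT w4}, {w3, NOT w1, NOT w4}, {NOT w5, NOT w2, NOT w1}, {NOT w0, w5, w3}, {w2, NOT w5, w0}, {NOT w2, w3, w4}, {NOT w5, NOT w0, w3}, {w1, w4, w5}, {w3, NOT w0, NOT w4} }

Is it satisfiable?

No, unsatisfiable

Case w2 = false:
Case w0 = false:
The clause (NOT w5) is unit, so w5 = false.
The clause (NOT w1) is unit, so w1 = false.
The clause (w4) is unit, so w4 = true.
The clause (w3) is unit, so w3 = true.
Now (NOT w3) is unsatisfied and unit — conflict.
That branch fails; take w0 = true instead.
The clause (NOT w3) is unit, so w3 = false.
The clause (w5) is unit, so w5 = true.
Now (NOT w5) is unsatisfied and unit — conflict.
Either choice for w0 ends in contradiction.
That branch fails; take w2 = true instead.
Case w0 = false:
The clause (NOT w4) is unit, so w4 = false.
Now (w4) is unsatisfied and unit — conflict.
That branch fails; take w0 = true instead.
The clause (w1) is unit, so w1 = true.
The clause (NOT w4) is unit, so w4 = false.
Now (w4) is unsatisfied and unit — conflict.
Either choice for w0 ends in contradiction.
Either choice for w2 ends in contradiction.
No assignment satisfies every clause.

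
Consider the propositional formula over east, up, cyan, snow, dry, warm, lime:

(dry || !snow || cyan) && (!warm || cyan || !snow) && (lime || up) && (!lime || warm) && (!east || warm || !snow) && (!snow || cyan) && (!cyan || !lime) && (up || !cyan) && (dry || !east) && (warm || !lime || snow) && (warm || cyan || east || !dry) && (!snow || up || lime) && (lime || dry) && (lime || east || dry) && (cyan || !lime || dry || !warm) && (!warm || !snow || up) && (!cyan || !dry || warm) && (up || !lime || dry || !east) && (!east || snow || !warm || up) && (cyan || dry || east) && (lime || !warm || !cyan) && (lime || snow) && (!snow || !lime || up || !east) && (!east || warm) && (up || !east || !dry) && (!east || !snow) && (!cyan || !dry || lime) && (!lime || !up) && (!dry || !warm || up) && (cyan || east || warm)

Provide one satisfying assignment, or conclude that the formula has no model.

Case lime = true:
From the singleton clause (warm), warm = true.
From the singleton clause (!cyan), cyan = false.
From the singleton clause (!snow), snow = false.
From the singleton clause (dry), dry = true.
From the singleton clause (!up), up = false.
That conflicts with the unit clause (up).
Backtrack on lime: now try lime = false.
From the singleton clause (up), up = true.
From the singleton clause (dry), dry = true.
From the singleton clause (snow), snow = true.
From the singleton clause (cyan), cyan = true.
That conflicts with the unit clause (!cyan).
Either choice for lime ends in contradiction.

UNSATISFIABLE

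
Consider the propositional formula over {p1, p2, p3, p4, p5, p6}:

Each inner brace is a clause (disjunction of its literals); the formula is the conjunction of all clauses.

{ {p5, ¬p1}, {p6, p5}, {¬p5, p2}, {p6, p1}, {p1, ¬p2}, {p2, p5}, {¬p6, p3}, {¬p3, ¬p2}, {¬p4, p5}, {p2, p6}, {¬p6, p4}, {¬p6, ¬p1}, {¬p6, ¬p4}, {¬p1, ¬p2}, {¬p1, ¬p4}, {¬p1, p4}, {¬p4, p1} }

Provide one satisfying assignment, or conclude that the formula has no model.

Branch on p5: set p5 = True.
From the singleton clause (p2), p2 = True.
From the singleton clause (p1), p1 = True.
Now (¬p1) is unsatisfied and unit — conflict.
That branch fails; take p5 = False instead.
From the singleton clause (¬p1), p1 = False.
From the singleton clause (p6), p6 = True.
From the singleton clause (¬p2), p2 = False.
Now (p2) is unsatisfied and unit — conflict.
Neither p5 = True nor p5 = False works.

UNSATISFIABLE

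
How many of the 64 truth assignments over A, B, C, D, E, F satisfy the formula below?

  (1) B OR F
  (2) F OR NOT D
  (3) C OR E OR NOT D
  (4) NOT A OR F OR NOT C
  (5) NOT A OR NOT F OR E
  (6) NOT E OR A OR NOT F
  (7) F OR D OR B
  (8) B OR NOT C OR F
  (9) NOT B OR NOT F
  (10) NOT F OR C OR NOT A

There are 2^6 = 64 truth assignments over (A, B, C, D, E, F).
Split on C. With C = true, the clauses containing C are satisfied and NOT C drops from the rest; 6 of the 2^5 = 32 assignments to the other variables satisfy what remains.
With C = false, by the same count on the reduced clause set, 5 assignments work.
(One model: A=F, B=F, C=F, D=F, E=F, F=T.)
Total: 6 + 5 = 11.

11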